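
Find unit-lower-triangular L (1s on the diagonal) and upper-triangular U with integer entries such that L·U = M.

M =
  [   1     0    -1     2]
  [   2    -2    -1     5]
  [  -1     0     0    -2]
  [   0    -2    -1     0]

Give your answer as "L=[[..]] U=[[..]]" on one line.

  r1 -= 2·r0 → [0,-2,1,1]
  r2 -= -1·r0 → [0,0,-1,0]
  r3 -= 0·r0 → [0,-2,-1,0]
  r2 -= 0·r1 → [0,0,-1,0]
  r3 -= 1·r1 → [0,0,-2,-1]
  r3 -= 2·r2 → [0,0,0,-1]

L=[[1,0,0,0],[2,1,0,0],[-1,0,1,0],[0,1,2,1]] U=[[1,0,-1,2],[0,-2,1,1],[0,0,-1,0],[0,0,0,-1]]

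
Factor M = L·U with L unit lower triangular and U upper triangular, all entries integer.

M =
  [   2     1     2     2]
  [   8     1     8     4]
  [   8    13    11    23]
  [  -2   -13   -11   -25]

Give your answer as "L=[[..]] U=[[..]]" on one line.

L=[[1,0,0,0],[4,1,0,0],[4,-3,1,0],[-1,4,-3,1]] U=[[2,1,2,2],[0,-3,0,-4],[0,0,3,3],[0,0,0,2]]

  R1 -= 4·R0 → [0,-3,0,-4]
  R2 -= 4·R0 → [0,9,3,15]
  R3 -= -1·R0 → [0,-12,-9,-23]
  R2 -= -3·R1 → [0,0,3,3]
  R3 -= 4·R1 → [0,0,-9,-7]
  R3 -= -3·R2 → [0,0,0,2]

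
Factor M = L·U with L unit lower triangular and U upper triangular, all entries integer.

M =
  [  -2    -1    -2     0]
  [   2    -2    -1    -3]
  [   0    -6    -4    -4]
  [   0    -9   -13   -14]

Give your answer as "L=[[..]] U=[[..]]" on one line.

L=[[1,0,0,0],[-1,1,0,0],[0,2,1,0],[0,3,-2,1]] U=[[-2,-1,-2,0],[0,-3,-3,-3],[0,0,2,2],[0,0,0,-1]]

  r1 -= -1·r0 → [0,-3,-3,-3]
  r2 -= 0·r0 → [0,-6,-4,-4]
  r3 -= 0·r0 → [0,-9,-13,-14]
  r2 -= 2·r1 → [0,0,2,2]
  r3 -= 3·r1 → [0,0,-4,-5]
  r3 -= -2·r2 → [0,0,0,-1]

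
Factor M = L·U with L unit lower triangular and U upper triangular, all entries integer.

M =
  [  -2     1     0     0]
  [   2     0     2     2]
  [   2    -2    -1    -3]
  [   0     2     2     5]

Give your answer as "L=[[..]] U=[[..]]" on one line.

L=[[1,0,0,0],[-1,1,0,0],[-1,-1,1,0],[0,2,-2,1]] U=[[-2,1,0,0],[0,1,2,2],[0,0,1,-1],[0,0,0,-1]]

  row1 -= -1·row0 → [0,1,2,2]
  row2 -= -1·row0 → [0,-1,-1,-3]
  row3 -= 0·row0 → [0,2,2,5]
  row2 -= -1·row1 → [0,0,1,-1]
  row3 -= 2·row1 → [0,0,-2,1]
  row3 -= -2·row2 → [0,0,0,-1]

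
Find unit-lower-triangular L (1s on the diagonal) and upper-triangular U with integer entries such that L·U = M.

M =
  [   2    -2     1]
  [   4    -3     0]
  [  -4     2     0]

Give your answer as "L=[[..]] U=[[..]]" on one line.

  r1 -= 2·r0 → [0,1,-2]
  r2 -= -2·r0 → [0,-2,2]
  r2 -= -2·r1 → [0,0,-2]

L=[[1,0,0],[2,1,0],[-2,-2,1]] U=[[2,-2,1],[0,1,-2],[0,0,-2]]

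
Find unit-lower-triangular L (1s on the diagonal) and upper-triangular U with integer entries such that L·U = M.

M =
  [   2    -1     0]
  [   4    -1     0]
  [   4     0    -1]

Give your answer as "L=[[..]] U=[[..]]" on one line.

  r1 -= 2·r0 → [0,1,0]
  r2 -= 2·r0 → [0,2,-1]
  r2 -= 2·r1 → [0,0,-1]

L=[[1,0,0],[2,1,0],[2,2,1]] U=[[2,-1,0],[0,1,0],[0,0,-1]]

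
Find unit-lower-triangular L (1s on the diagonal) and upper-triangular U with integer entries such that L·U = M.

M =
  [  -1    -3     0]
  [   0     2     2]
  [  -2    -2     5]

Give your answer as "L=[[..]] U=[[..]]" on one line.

L=[[1,0,0],[0,1,0],[2,2,1]] U=[[-1,-3,0],[0,2,2],[0,0,1]]

  row1 -= 0·row0 → [0,2,2]
  row2 -= 2·row0 → [0,4,5]
  row2 -= 2·row1 → [0,0,1]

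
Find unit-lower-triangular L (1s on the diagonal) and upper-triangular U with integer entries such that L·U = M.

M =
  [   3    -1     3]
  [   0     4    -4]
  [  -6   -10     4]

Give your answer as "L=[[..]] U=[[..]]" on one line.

  r1 -= 0·r0 → [0,4,-4]
  r2 -= -2·r0 → [0,-12,10]
  r2 -= -3·r1 → [0,0,-2]

L=[[1,0,0],[0,1,0],[-2,-3,1]] U=[[3,-1,3],[0,4,-4],[0,0,-2]]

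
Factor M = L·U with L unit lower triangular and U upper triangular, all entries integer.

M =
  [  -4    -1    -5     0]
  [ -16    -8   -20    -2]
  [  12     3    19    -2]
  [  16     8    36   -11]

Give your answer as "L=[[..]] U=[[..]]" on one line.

  row1 -= 4·row0 → [0,-4,0,-2]
  row2 -= -3·row0 → [0,0,4,-2]
  row3 -= -4·row0 → [0,4,16,-11]
  row2 -= 0·row1 → [0,0,4,-2]
  row3 -= -1·row1 → [0,0,16,-13]
  row3 -= 4·row2 → [0,0,0,-5]

L=[[1,0,0,0],[4,1,0,0],[-3,0,1,0],[-4,-1,4,1]] U=[[-4,-1,-5,0],[0,-4,0,-2],[0,0,4,-2],[0,0,0,-5]]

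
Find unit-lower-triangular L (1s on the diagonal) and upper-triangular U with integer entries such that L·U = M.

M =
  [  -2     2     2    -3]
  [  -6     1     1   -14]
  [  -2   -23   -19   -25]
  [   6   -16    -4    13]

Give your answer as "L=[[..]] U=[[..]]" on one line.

L=[[1,0,0,0],[3,1,0,0],[1,5,1,0],[-3,2,3,1]] U=[[-2,2,2,-3],[0,-5,-5,-5],[0,0,4,3],[0,0,0,5]]

  R1 -= 3·R0 → [0,-5,-5,-5]
  R2 -= 1·R0 → [0,-25,-21,-22]
  R3 -= -3·R0 → [0,-10,2,4]
  R2 -= 5·R1 → [0,0,4,3]
  R3 -= 2·R1 → [0,0,12,14]
  R3 -= 3·R2 → [0,0,0,5]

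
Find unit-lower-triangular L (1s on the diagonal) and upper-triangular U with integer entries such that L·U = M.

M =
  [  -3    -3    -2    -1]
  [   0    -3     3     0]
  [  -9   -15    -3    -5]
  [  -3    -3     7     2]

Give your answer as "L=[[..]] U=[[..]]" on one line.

  R1 -= 0·R0 → [0,-3,3,0]
  R2 -= 3·R0 → [0,-6,3,-2]
  R3 -= 1·R0 → [0,0,9,3]
  R2 -= 2·R1 → [0,0,-3,-2]
  R3 -= 0·R1 → [0,0,9,3]
  R3 -= -3·R2 → [0,0,0,-3]

L=[[1,0,0,0],[0,1,0,0],[3,2,1,0],[1,0,-3,1]] U=[[-3,-3,-2,-1],[0,-3,3,0],[0,0,-3,-2],[0,0,0,-3]]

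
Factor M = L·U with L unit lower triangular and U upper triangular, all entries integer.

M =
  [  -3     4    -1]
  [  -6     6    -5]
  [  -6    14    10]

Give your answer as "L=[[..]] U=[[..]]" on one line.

  R1 -= 2·R0 → [0,-2,-3]
  R2 -= 2·R0 → [0,6,12]
  R2 -= -3·R1 → [0,0,3]

L=[[1,0,0],[2,1,0],[2,-3,1]] U=[[-3,4,-1],[0,-2,-3],[0,0,3]]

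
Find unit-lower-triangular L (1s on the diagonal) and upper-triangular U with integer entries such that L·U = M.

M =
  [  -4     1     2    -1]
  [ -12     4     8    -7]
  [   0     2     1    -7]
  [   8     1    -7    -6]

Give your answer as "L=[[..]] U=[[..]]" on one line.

L=[[1,0,0,0],[3,1,0,0],[0,2,1,0],[-2,3,3,1]] U=[[-4,1,2,-1],[0,1,2,-4],[0,0,-3,1],[0,0,0,1]]

  row1 -= 3·row0 → [0,1,2,-4]
  row2 -= 0·row0 → [0,2,1,-7]
  row3 -= -2·row0 → [0,3,-3,-8]
  row2 -= 2·row1 → [0,0,-3,1]
  row3 -= 3·row1 → [0,0,-9,4]
  row3 -= 3·row2 → [0,0,0,1]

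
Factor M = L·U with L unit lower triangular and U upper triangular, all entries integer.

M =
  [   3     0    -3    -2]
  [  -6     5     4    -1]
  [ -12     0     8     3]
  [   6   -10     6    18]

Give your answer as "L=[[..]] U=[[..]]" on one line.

L=[[1,0,0,0],[-2,1,0,0],[-4,0,1,0],[2,-2,-2,1]] U=[[3,0,-3,-2],[0,5,-2,-5],[0,0,-4,-5],[0,0,0,2]]

  R1 -= -2·R0 → [0,5,-2,-5]
  R2 -= -4·R0 → [0,0,-4,-5]
  R3 -= 2·R0 → [0,-10,12,22]
  R2 -= 0·R1 → [0,0,-4,-5]
  R3 -= -2·R1 → [0,0,8,12]
  R3 -= -2·R2 → [0,0,0,2]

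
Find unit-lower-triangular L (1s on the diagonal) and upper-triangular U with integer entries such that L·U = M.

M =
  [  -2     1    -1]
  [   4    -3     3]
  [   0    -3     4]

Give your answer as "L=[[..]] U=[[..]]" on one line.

  R1 -= -2·R0 → [0,-1,1]
  R2 -= 0·R0 → [0,-3,4]
  R2 -= 3·R1 → [0,0,1]

L=[[1,0,0],[-2,1,0],[0,3,1]] U=[[-2,1,-1],[0,-1,1],[0,0,1]]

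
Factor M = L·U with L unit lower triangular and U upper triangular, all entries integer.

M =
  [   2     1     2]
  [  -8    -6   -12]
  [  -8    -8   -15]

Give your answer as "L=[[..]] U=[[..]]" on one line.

L=[[1,0,0],[-4,1,0],[-4,2,1]] U=[[2,1,2],[0,-2,-4],[0,0,1]]

  row1 -= -4·row0 → [0,-2,-4]
  row2 -= -4·row0 → [0,-4,-7]
  row2 -= 2·row1 → [0,0,1]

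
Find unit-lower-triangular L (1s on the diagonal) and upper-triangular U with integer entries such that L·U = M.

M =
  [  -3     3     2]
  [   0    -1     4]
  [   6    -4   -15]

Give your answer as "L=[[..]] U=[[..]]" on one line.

L=[[1,0,0],[0,1,0],[-2,-2,1]] U=[[-3,3,2],[0,-1,4],[0,0,-3]]

  r1 -= 0·r0 → [0,-1,4]
  r2 -= -2·r0 → [0,2,-11]
  r2 -= -2·r1 → [0,0,-3]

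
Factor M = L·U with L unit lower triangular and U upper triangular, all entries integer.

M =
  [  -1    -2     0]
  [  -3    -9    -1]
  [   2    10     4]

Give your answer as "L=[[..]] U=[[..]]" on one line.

L=[[1,0,0],[3,1,0],[-2,-2,1]] U=[[-1,-2,0],[0,-3,-1],[0,0,2]]

  R1 -= 3·R0 → [0,-3,-1]
  R2 -= -2·R0 → [0,6,4]
  R2 -= -2·R1 → [0,0,2]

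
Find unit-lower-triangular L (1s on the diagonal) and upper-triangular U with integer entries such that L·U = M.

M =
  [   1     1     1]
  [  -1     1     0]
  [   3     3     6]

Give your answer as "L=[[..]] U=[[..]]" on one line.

  r1 -= -1·r0 → [0,2,1]
  r2 -= 3·r0 → [0,0,3]
  r2 -= 0·r1 → [0,0,3]

L=[[1,0,0],[-1,1,0],[3,0,1]] U=[[1,1,1],[0,2,1],[0,0,3]]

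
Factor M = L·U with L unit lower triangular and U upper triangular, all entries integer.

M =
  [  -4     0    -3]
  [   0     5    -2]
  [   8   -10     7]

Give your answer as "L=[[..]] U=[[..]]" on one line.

L=[[1,0,0],[0,1,0],[-2,-2,1]] U=[[-4,0,-3],[0,5,-2],[0,0,-3]]

  R1 -= 0·R0 → [0,5,-2]
  R2 -= -2·R0 → [0,-10,1]
  R2 -= -2·R1 → [0,0,-3]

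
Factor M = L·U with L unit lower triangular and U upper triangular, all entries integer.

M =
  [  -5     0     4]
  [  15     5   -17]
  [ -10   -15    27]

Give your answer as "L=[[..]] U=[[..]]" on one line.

L=[[1,0,0],[-3,1,0],[2,-3,1]] U=[[-5,0,4],[0,5,-5],[0,0,4]]

  R1 -= -3·R0 → [0,5,-5]
  R2 -= 2·R0 → [0,-15,19]
  R2 -= -3·R1 → [0,0,4]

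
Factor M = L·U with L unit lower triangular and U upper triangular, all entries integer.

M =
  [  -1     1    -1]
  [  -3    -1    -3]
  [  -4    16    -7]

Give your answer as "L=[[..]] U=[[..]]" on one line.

  r1 -= 3·r0 → [0,-4,0]
  r2 -= 4·r0 → [0,12,-3]
  r2 -= -3·r1 → [0,0,-3]

L=[[1,0,0],[3,1,0],[4,-3,1]] U=[[-1,1,-1],[0,-4,0],[0,0,-3]]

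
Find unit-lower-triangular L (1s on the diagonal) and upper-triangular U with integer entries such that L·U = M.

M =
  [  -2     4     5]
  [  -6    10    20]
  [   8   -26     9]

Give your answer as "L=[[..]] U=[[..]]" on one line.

L=[[1,0,0],[3,1,0],[-4,5,1]] U=[[-2,4,5],[0,-2,5],[0,0,4]]

  R1 -= 3·R0 → [0,-2,5]
  R2 -= -4·R0 → [0,-10,29]
  R2 -= 5·R1 → [0,0,4]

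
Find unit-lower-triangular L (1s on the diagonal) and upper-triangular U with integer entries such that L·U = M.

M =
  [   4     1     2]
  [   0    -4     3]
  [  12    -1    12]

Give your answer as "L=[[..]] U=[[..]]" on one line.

L=[[1,0,0],[0,1,0],[3,1,1]] U=[[4,1,2],[0,-4,3],[0,0,3]]

  R1 -= 0·R0 → [0,-4,3]
  R2 -= 3·R0 → [0,-4,6]
  R2 -= 1·R1 → [0,0,3]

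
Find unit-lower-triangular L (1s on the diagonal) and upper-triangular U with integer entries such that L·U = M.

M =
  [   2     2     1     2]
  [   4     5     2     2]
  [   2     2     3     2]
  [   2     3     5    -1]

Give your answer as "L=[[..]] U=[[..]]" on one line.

L=[[1,0,0,0],[2,1,0,0],[1,0,1,0],[1,1,2,1]] U=[[2,2,1,2],[0,1,0,-2],[0,0,2,0],[0,0,0,-1]]

  R1 -= 2·R0 → [0,1,0,-2]
  R2 -= 1·R0 → [0,0,2,0]
  R3 -= 1·R0 → [0,1,4,-3]
  R2 -= 0·R1 → [0,0,2,0]
  R3 -= 1·R1 → [0,0,4,-1]
  R3 -= 2·R2 → [0,0,0,-1]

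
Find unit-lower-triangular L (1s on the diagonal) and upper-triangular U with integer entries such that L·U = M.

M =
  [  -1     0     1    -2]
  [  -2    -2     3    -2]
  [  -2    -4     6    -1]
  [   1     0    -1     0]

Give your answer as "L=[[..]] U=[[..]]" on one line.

  row1 -= 2·row0 → [0,-2,1,2]
  row2 -= 2·row0 → [0,-4,4,3]
  row3 -= -1·row0 → [0,0,0,-2]
  row2 -= 2·row1 → [0,0,2,-1]
  row3 -= 0·row1 → [0,0,0,-2]
  row3 -= 0·row2 → [0,0,0,-2]

L=[[1,0,0,0],[2,1,0,0],[2,2,1,0],[-1,0,0,1]] U=[[-1,0,1,-2],[0,-2,1,2],[0,0,2,-1],[0,0,0,-2]]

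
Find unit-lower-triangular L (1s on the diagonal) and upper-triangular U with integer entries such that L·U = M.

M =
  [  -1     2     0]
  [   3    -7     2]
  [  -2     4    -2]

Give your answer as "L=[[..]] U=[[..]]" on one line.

  row1 -= -3·row0 → [0,-1,2]
  row2 -= 2·row0 → [0,0,-2]
  row2 -= 0·row1 → [0,0,-2]

L=[[1,0,0],[-3,1,0],[2,0,1]] U=[[-1,2,0],[0,-1,2],[0,0,-2]]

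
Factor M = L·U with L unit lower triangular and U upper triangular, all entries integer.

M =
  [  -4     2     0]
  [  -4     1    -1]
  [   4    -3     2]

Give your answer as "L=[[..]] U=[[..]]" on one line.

L=[[1,0,0],[1,1,0],[-1,1,1]] U=[[-4,2,0],[0,-1,-1],[0,0,3]]

  row1 -= 1·row0 → [0,-1,-1]
  row2 -= -1·row0 → [0,-1,2]
  row2 -= 1·row1 → [0,0,3]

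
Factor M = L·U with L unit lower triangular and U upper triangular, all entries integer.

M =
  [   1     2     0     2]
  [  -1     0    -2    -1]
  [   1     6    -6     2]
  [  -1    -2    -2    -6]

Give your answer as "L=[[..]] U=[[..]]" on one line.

L=[[1,0,0,0],[-1,1,0,0],[1,2,1,0],[-1,0,1,1]] U=[[1,2,0,2],[0,2,-2,1],[0,0,-2,-2],[0,0,0,-2]]

  R1 -= -1·R0 → [0,2,-2,1]
  R2 -= 1·R0 → [0,4,-6,0]
  R3 -= -1·R0 → [0,0,-2,-4]
  R2 -= 2·R1 → [0,0,-2,-2]
  R3 -= 0·R1 → [0,0,-2,-4]
  R3 -= 1·R2 → [0,0,0,-2]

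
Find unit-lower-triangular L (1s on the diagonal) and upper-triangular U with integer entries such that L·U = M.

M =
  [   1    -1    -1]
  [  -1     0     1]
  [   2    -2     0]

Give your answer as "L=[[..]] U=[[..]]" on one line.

  row1 -= -1·row0 → [0,-1,0]
  row2 -= 2·row0 → [0,0,2]
  row2 -= 0·row1 → [0,0,2]

L=[[1,0,0],[-1,1,0],[2,0,1]] U=[[1,-1,-1],[0,-1,0],[0,0,2]]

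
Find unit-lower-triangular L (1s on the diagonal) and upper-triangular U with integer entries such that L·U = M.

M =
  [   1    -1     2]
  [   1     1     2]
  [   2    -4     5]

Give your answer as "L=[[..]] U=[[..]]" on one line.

L=[[1,0,0],[1,1,0],[2,-1,1]] U=[[1,-1,2],[0,2,0],[0,0,1]]

  R1 -= 1·R0 → [0,2,0]
  R2 -= 2·R0 → [0,-2,1]
  R2 -= -1·R1 → [0,0,1]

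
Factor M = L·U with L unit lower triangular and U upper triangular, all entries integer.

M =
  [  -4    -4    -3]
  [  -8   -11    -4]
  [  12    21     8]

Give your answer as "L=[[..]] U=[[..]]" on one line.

L=[[1,0,0],[2,1,0],[-3,-3,1]] U=[[-4,-4,-3],[0,-3,2],[0,0,5]]

  row1 -= 2·row0 → [0,-3,2]
  row2 -= -3·row0 → [0,9,-1]
  row2 -= -3·row1 → [0,0,5]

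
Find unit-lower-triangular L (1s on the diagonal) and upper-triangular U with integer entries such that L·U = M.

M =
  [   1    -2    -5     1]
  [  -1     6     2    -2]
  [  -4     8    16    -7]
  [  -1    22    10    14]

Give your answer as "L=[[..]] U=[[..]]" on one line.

  R1 -= -1·R0 → [0,4,-3,-1]
  R2 -= -4·R0 → [0,0,-4,-3]
  R3 -= -1·R0 → [0,20,5,15]
  R2 -= 0·R1 → [0,0,-4,-3]
  R3 -= 5·R1 → [0,0,20,20]
  R3 -= -5·R2 → [0,0,0,5]

L=[[1,0,0,0],[-1,1,0,0],[-4,0,1,0],[-1,5,-5,1]] U=[[1,-2,-5,1],[0,4,-3,-1],[0,0,-4,-3],[0,0,0,5]]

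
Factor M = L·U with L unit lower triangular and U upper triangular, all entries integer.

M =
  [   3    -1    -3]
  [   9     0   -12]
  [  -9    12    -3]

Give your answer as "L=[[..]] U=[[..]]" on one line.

L=[[1,0,0],[3,1,0],[-3,3,1]] U=[[3,-1,-3],[0,3,-3],[0,0,-3]]

  row1 -= 3·row0 → [0,3,-3]
  row2 -= -3·row0 → [0,9,-12]
  row2 -= 3·row1 → [0,0,-3]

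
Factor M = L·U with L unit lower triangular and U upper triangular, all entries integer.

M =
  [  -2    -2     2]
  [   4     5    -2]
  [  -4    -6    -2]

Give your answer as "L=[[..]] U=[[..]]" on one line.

  row1 -= -2·row0 → [0,1,2]
  row2 -= 2·row0 → [0,-2,-6]
  row2 -= -2·row1 → [0,0,-2]

L=[[1,0,0],[-2,1,0],[2,-2,1]] U=[[-2,-2,2],[0,1,2],[0,0,-2]]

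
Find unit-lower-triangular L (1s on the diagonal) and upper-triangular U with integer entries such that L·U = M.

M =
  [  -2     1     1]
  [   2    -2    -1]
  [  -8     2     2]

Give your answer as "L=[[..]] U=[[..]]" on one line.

L=[[1,0,0],[-1,1,0],[4,2,1]] U=[[-2,1,1],[0,-1,0],[0,0,-2]]

  row1 -= -1·row0 → [0,-1,0]
  row2 -= 4·row0 → [0,-2,-2]
  row2 -= 2·row1 → [0,0,-2]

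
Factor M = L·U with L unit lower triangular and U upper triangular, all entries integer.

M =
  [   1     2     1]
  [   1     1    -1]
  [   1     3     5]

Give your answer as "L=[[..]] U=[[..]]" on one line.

  r1 -= 1·r0 → [0,-1,-2]
  r2 -= 1·r0 → [0,1,4]
  r2 -= -1·r1 → [0,0,2]

L=[[1,0,0],[1,1,0],[1,-1,1]] U=[[1,2,1],[0,-1,-2],[0,0,2]]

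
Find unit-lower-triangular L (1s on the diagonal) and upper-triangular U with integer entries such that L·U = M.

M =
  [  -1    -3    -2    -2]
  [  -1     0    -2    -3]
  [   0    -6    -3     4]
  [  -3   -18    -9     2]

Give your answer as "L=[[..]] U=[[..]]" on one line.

L=[[1,0,0,0],[1,1,0,0],[0,-2,1,0],[3,-3,1,1]] U=[[-1,-3,-2,-2],[0,3,0,-1],[0,0,-3,2],[0,0,0,3]]

  row1 -= 1·row0 → [0,3,0,-1]
  row2 -= 0·row0 → [0,-6,-3,4]
  row3 -= 3·row0 → [0,-9,-3,8]
  row2 -= -2·row1 → [0,0,-3,2]
  row3 -= -3·row1 → [0,0,-3,5]
  row3 -= 1·row2 → [0,0,0,3]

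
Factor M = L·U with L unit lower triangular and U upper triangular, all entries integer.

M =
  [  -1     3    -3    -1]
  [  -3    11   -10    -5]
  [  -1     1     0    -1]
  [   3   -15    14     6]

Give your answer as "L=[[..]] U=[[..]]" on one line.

L=[[1,0,0,0],[3,1,0,0],[1,-1,1,0],[-3,-3,1,1]] U=[[-1,3,-3,-1],[0,2,-1,-2],[0,0,2,-2],[0,0,0,-1]]

  r1 -= 3·r0 → [0,2,-1,-2]
  r2 -= 1·r0 → [0,-2,3,0]
  r3 -= -3·r0 → [0,-6,5,3]
  r2 -= -1·r1 → [0,0,2,-2]
  r3 -= -3·r1 → [0,0,2,-3]
  r3 -= 1·r2 → [0,0,0,-1]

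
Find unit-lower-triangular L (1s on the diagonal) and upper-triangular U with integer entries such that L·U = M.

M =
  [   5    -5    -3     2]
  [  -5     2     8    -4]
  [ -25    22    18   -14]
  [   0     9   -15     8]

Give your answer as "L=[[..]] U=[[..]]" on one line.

L=[[1,0,0,0],[-1,1,0,0],[-5,1,1,0],[0,-3,0,1]] U=[[5,-5,-3,2],[0,-3,5,-2],[0,0,-2,-2],[0,0,0,2]]

  r1 -= -1·r0 → [0,-3,5,-2]
  r2 -= -5·r0 → [0,-3,3,-4]
  r3 -= 0·r0 → [0,9,-15,8]
  r2 -= 1·r1 → [0,0,-2,-2]
  r3 -= -3·r1 → [0,0,0,2]
  r3 -= 0·r2 → [0,0,0,2]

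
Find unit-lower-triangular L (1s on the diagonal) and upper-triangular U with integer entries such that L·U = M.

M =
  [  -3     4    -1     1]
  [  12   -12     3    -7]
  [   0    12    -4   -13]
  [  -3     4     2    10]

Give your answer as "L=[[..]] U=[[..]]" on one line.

  r1 -= -4·r0 → [0,4,-1,-3]
  r2 -= 0·r0 → [0,12,-4,-13]
  r3 -= 1·r0 → [0,0,3,9]
  r2 -= 3·r1 → [0,0,-1,-4]
  r3 -= 0·r1 → [0,0,3,9]
  r3 -= -3·r2 → [0,0,0,-3]

L=[[1,0,0,0],[-4,1,0,0],[0,3,1,0],[1,0,-3,1]] U=[[-3,4,-1,1],[0,4,-1,-3],[0,0,-1,-4],[0,0,0,-3]]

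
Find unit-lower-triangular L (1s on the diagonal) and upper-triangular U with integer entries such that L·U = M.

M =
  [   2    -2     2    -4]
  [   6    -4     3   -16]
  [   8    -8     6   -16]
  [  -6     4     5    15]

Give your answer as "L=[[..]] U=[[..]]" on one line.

  r1 -= 3·r0 → [0,2,-3,-4]
  r2 -= 4·r0 → [0,0,-2,0]
  r3 -= -3·r0 → [0,-2,11,3]
  r2 -= 0·r1 → [0,0,-2,0]
  r3 -= -1·r1 → [0,0,8,-1]
  r3 -= -4·r2 → [0,0,0,-1]

L=[[1,0,0,0],[3,1,0,0],[4,0,1,0],[-3,-1,-4,1]] U=[[2,-2,2,-4],[0,2,-3,-4],[0,0,-2,0],[0,0,0,-1]]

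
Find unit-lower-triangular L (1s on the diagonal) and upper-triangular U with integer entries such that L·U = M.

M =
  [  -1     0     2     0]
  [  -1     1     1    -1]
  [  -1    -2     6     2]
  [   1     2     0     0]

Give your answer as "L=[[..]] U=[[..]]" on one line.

  row1 -= 1·row0 → [0,1,-1,-1]
  row2 -= 1·row0 → [0,-2,4,2]
  row3 -= -1·row0 → [0,2,2,0]
  row2 -= -2·row1 → [0,0,2,0]
  row3 -= 2·row1 → [0,0,4,2]
  row3 -= 2·row2 → [0,0,0,2]

L=[[1,0,0,0],[1,1,0,0],[1,-2,1,0],[-1,2,2,1]] U=[[-1,0,2,0],[0,1,-1,-1],[0,0,2,0],[0,0,0,2]]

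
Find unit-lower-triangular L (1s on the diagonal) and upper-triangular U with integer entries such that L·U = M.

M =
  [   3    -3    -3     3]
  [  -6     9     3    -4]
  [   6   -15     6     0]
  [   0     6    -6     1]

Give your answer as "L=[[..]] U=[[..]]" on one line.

L=[[1,0,0,0],[-2,1,0,0],[2,-3,1,0],[0,2,0,1]] U=[[3,-3,-3,3],[0,3,-3,2],[0,0,3,0],[0,0,0,-3]]

  row1 -= -2·row0 → [0,3,-3,2]
  row2 -= 2·row0 → [0,-9,12,-6]
  row3 -= 0·row0 → [0,6,-6,1]
  row2 -= -3·row1 → [0,0,3,0]
  row3 -= 2·row1 → [0,0,0,-3]
  row3 -= 0·row2 → [0,0,0,-3]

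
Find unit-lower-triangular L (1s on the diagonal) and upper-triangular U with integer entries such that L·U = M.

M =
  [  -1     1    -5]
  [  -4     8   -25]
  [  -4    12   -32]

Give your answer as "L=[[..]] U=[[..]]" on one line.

L=[[1,0,0],[4,1,0],[4,2,1]] U=[[-1,1,-5],[0,4,-5],[0,0,-2]]

  R1 -= 4·R0 → [0,4,-5]
  R2 -= 4·R0 → [0,8,-12]
  R2 -= 2·R1 → [0,0,-2]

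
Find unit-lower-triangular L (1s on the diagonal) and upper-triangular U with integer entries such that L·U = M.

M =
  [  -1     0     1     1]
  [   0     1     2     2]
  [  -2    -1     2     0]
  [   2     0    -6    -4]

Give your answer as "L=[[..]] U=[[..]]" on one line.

L=[[1,0,0,0],[0,1,0,0],[2,-1,1,0],[-2,0,-2,1]] U=[[-1,0,1,1],[0,1,2,2],[0,0,2,0],[0,0,0,-2]]

  row1 -= 0·row0 → [0,1,2,2]
  row2 -= 2·row0 → [0,-1,0,-2]
  row3 -= -2·row0 → [0,0,-4,-2]
  row2 -= -1·row1 → [0,0,2,0]
  row3 -= 0·row1 → [0,0,-4,-2]
  row3 -= -2·row2 → [0,0,0,-2]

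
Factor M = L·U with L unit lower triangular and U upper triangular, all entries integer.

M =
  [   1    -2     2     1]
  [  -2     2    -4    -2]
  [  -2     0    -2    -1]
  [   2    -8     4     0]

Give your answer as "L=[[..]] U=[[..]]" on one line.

  R1 -= -2·R0 → [0,-2,0,0]
  R2 -= -2·R0 → [0,-4,2,1]
  R3 -= 2·R0 → [0,-4,0,-2]
  R2 -= 2·R1 → [0,0,2,1]
  R3 -= 2·R1 → [0,0,0,-2]
  R3 -= 0·R2 → [0,0,0,-2]

L=[[1,0,0,0],[-2,1,0,0],[-2,2,1,0],[2,2,0,1]] U=[[1,-2,2,1],[0,-2,0,0],[0,0,2,1],[0,0,0,-2]]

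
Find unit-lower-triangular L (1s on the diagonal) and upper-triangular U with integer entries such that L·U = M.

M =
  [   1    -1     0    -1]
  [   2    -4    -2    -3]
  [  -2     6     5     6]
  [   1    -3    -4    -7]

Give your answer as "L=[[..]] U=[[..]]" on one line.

L=[[1,0,0,0],[2,1,0,0],[-2,-2,1,0],[1,1,-2,1]] U=[[1,-1,0,-1],[0,-2,-2,-1],[0,0,1,2],[0,0,0,-1]]

  r1 -= 2·r0 → [0,-2,-2,-1]
  r2 -= -2·r0 → [0,4,5,4]
  r3 -= 1·r0 → [0,-2,-4,-6]
  r2 -= -2·r1 → [0,0,1,2]
  r3 -= 1·r1 → [0,0,-2,-5]
  r3 -= -2·r2 → [0,0,0,-1]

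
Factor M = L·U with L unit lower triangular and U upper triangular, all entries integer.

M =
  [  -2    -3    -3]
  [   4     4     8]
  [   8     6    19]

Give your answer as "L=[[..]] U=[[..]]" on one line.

  row1 -= -2·row0 → [0,-2,2]
  row2 -= -4·row0 → [0,-6,7]
  row2 -= 3·row1 → [0,0,1]

L=[[1,0,0],[-2,1,0],[-4,3,1]] U=[[-2,-3,-3],[0,-2,2],[0,0,1]]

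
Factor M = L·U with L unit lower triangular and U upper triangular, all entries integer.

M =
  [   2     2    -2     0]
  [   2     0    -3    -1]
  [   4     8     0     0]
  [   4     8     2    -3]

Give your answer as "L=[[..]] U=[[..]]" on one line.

L=[[1,0,0,0],[1,1,0,0],[2,-2,1,0],[2,-2,2,1]] U=[[2,2,-2,0],[0,-2,-1,-1],[0,0,2,-2],[0,0,0,-1]]

  R1 -= 1·R0 → [0,-2,-1,-1]
  R2 -= 2·R0 → [0,4,4,0]
  R3 -= 2·R0 → [0,4,6,-3]
  R2 -= -2·R1 → [0,0,2,-2]
  R3 -= -2·R1 → [0,0,4,-5]
  R3 -= 2·R2 → [0,0,0,-1]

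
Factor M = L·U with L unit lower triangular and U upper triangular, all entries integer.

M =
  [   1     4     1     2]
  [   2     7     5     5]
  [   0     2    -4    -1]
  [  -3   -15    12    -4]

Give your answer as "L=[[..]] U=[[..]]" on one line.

  r1 -= 2·r0 → [0,-1,3,1]
  r2 -= 0·r0 → [0,2,-4,-1]
  r3 -= -3·r0 → [0,-3,15,2]
  r2 -= -2·r1 → [0,0,2,1]
  r3 -= 3·r1 → [0,0,6,-1]
  r3 -= 3·r2 → [0,0,0,-4]

L=[[1,0,0,0],[2,1,0,0],[0,-2,1,0],[-3,3,3,1]] U=[[1,4,1,2],[0,-1,3,1],[0,0,2,1],[0,0,0,-4]]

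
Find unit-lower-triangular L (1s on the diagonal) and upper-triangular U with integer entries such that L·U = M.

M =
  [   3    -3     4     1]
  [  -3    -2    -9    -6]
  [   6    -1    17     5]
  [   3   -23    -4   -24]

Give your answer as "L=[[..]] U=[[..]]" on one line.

  r1 -= -1·r0 → [0,-5,-5,-5]
  r2 -= 2·r0 → [0,5,9,3]
  r3 -= 1·r0 → [0,-20,-8,-25]
  r2 -= -1·r1 → [0,0,4,-2]
  r3 -= 4·r1 → [0,0,12,-5]
  r3 -= 3·r2 → [0,0,0,1]

L=[[1,0,0,0],[-1,1,0,0],[2,-1,1,0],[1,4,3,1]] U=[[3,-3,4,1],[0,-5,-5,-5],[0,0,4,-2],[0,0,0,1]]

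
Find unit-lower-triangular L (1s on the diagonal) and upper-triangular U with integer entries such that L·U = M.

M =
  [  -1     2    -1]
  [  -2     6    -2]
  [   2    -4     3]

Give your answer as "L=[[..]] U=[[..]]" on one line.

  R1 -= 2·R0 → [0,2,0]
  R2 -= -2·R0 → [0,0,1]
  R2 -= 0·R1 → [0,0,1]

L=[[1,0,0],[2,1,0],[-2,0,1]] U=[[-1,2,-1],[0,2,0],[0,0,1]]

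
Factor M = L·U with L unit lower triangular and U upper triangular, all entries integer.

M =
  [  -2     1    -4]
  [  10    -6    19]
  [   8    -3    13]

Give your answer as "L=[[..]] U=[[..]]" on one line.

  R1 -= -5·R0 → [0,-1,-1]
  R2 -= -4·R0 → [0,1,-3]
  R2 -= -1·R1 → [0,0,-4]

L=[[1,0,0],[-5,1,0],[-4,-1,1]] U=[[-2,1,-4],[0,-1,-1],[0,0,-4]]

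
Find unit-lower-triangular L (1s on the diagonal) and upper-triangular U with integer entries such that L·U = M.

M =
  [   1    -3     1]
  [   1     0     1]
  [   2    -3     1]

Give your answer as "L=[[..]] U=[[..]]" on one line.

  R1 -= 1·R0 → [0,3,0]
  R2 -= 2·R0 → [0,3,-1]
  R2 -= 1·R1 → [0,0,-1]

L=[[1,0,0],[1,1,0],[2,1,1]] U=[[1,-3,1],[0,3,0],[0,0,-1]]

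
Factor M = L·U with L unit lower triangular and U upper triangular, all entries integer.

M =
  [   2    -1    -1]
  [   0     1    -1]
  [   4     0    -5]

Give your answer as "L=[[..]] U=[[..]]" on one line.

  R1 -= 0·R0 → [0,1,-1]
  R2 -= 2·R0 → [0,2,-3]
  R2 -= 2·R1 → [0,0,-1]

L=[[1,0,0],[0,1,0],[2,2,1]] U=[[2,-1,-1],[0,1,-1],[0,0,-1]]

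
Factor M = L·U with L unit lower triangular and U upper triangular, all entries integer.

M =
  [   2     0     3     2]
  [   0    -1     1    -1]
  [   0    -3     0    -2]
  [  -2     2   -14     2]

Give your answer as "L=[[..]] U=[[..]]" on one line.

L=[[1,0,0,0],[0,1,0,0],[0,3,1,0],[-1,-2,3,1]] U=[[2,0,3,2],[0,-1,1,-1],[0,0,-3,1],[0,0,0,-1]]

  row1 -= 0·row0 → [0,-1,1,-1]
  row2 -= 0·row0 → [0,-3,0,-2]
  row3 -= -1·row0 → [0,2,-11,4]
  row2 -= 3·row1 → [0,0,-3,1]
  row3 -= -2·row1 → [0,0,-9,2]
  row3 -= 3·row2 → [0,0,0,-1]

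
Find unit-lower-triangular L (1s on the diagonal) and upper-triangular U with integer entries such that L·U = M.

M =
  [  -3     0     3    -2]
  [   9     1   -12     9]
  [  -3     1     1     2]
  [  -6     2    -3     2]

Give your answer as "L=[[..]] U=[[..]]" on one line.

L=[[1,0,0,0],[-3,1,0,0],[1,1,1,0],[2,2,-3,1]] U=[[-3,0,3,-2],[0,1,-3,3],[0,0,1,1],[0,0,0,3]]

  row1 -= -3·row0 → [0,1,-3,3]
  row2 -= 1·row0 → [0,1,-2,4]
  row3 -= 2·row0 → [0,2,-9,6]
  row2 -= 1·row1 → [0,0,1,1]
  row3 -= 2·row1 → [0,0,-3,0]
  row3 -= -3·row2 → [0,0,0,3]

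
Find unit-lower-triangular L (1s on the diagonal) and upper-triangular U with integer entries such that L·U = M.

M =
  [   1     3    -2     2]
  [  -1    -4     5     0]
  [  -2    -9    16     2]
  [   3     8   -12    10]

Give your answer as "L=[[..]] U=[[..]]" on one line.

L=[[1,0,0,0],[-1,1,0,0],[-2,3,1,0],[3,1,-3,1]] U=[[1,3,-2,2],[0,-1,3,2],[0,0,3,0],[0,0,0,2]]

  row1 -= -1·row0 → [0,-1,3,2]
  row2 -= -2·row0 → [0,-3,12,6]
  row3 -= 3·row0 → [0,-1,-6,4]
  row2 -= 3·row1 → [0,0,3,0]
  row3 -= 1·row1 → [0,0,-9,2]
  row3 -= -3·row2 → [0,0,0,2]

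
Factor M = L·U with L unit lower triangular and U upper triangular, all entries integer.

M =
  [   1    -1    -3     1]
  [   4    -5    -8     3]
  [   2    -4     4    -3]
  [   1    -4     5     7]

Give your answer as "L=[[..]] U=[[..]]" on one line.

  R1 -= 4·R0 → [0,-1,4,-1]
  R2 -= 2·R0 → [0,-2,10,-5]
  R3 -= 1·R0 → [0,-3,8,6]
  R2 -= 2·R1 → [0,0,2,-3]
  R3 -= 3·R1 → [0,0,-4,9]
  R3 -= -2·R2 → [0,0,0,3]

L=[[1,0,0,0],[4,1,0,0],[2,2,1,0],[1,3,-2,1]] U=[[1,-1,-3,1],[0,-1,4,-1],[0,0,2,-3],[0,0,0,3]]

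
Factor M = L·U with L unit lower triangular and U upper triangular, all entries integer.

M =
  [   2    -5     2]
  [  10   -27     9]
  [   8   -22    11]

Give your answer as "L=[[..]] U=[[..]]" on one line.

L=[[1,0,0],[5,1,0],[4,1,1]] U=[[2,-5,2],[0,-2,-1],[0,0,4]]

  row1 -= 5·row0 → [0,-2,-1]
  row2 -= 4·row0 → [0,-2,3]
  row2 -= 1·row1 → [0,0,4]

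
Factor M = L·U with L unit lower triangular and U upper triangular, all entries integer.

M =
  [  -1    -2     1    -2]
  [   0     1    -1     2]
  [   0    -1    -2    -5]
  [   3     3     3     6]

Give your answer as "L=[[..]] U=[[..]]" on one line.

L=[[1,0,0,0],[0,1,0,0],[0,-1,1,0],[-3,-3,-1,1]] U=[[-1,-2,1,-2],[0,1,-1,2],[0,0,-3,-3],[0,0,0,3]]

  r1 -= 0·r0 → [0,1,-1,2]
  r2 -= 0·r0 → [0,-1,-2,-5]
  r3 -= -3·r0 → [0,-3,6,0]
  r2 -= -1·r1 → [0,0,-3,-3]
  r3 -= -3·r1 → [0,0,3,6]
  r3 -= -1·r2 → [0,0,0,3]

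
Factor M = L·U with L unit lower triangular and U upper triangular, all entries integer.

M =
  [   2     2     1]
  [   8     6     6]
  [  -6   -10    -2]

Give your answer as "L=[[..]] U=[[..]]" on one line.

  row1 -= 4·row0 → [0,-2,2]
  row2 -= -3·row0 → [0,-4,1]
  row2 -= 2·row1 → [0,0,-3]

L=[[1,0,0],[4,1,0],[-3,2,1]] U=[[2,2,1],[0,-2,2],[0,0,-3]]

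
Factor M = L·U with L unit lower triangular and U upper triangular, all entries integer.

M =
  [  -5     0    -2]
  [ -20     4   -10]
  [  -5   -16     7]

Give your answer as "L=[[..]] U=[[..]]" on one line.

  R1 -= 4·R0 → [0,4,-2]
  R2 -= 1·R0 → [0,-16,9]
  R2 -= -4·R1 → [0,0,1]

L=[[1,0,0],[4,1,0],[1,-4,1]] U=[[-5,0,-2],[0,4,-2],[0,0,1]]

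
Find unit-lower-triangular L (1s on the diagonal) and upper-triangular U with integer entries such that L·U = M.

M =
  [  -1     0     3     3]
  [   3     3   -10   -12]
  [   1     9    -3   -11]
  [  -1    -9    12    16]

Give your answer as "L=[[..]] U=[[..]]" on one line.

  row1 -= -3·row0 → [0,3,-1,-3]
  row2 -= -1·row0 → [0,9,0,-8]
  row3 -= 1·row0 → [0,-9,9,13]
  row2 -= 3·row1 → [0,0,3,1]
  row3 -= -3·row1 → [0,0,6,4]
  row3 -= 2·row2 → [0,0,0,2]

L=[[1,0,0,0],[-3,1,0,0],[-1,3,1,0],[1,-3,2,1]] U=[[-1,0,3,3],[0,3,-1,-3],[0,0,3,1],[0,0,0,2]]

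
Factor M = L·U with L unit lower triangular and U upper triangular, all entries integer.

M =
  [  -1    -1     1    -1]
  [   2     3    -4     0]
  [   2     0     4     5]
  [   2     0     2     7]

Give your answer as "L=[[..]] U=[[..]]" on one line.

  r1 -= -2·r0 → [0,1,-2,-2]
  r2 -= -2·r0 → [0,-2,6,3]
  r3 -= -2·r0 → [0,-2,4,5]
  r2 -= -2·r1 → [0,0,2,-1]
  r3 -= -2·r1 → [0,0,0,1]
  r3 -= 0·r2 → [0,0,0,1]

L=[[1,0,0,0],[-2,1,0,0],[-2,-2,1,0],[-2,-2,0,1]] U=[[-1,-1,1,-1],[0,1,-2,-2],[0,0,2,-1],[0,0,0,1]]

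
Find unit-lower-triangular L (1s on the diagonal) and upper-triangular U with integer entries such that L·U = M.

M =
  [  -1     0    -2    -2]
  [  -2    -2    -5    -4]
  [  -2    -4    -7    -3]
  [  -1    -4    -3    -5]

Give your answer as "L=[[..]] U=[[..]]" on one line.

  row1 -= 2·row0 → [0,-2,-1,0]
  row2 -= 2·row0 → [0,-4,-3,1]
  row3 -= 1·row0 → [0,-4,-1,-3]
  row2 -= 2·row1 → [0,0,-1,1]
  row3 -= 2·row1 → [0,0,1,-3]
  row3 -= -1·row2 → [0,0,0,-2]

L=[[1,0,0,0],[2,1,0,0],[2,2,1,0],[1,2,-1,1]] U=[[-1,0,-2,-2],[0,-2,-1,0],[0,0,-1,1],[0,0,0,-2]]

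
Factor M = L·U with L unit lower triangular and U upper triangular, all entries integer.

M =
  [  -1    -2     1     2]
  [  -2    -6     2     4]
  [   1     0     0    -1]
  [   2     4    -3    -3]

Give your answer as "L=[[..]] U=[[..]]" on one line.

  r1 -= 2·r0 → [0,-2,0,0]
  r2 -= -1·r0 → [0,-2,1,1]
  r3 -= -2·r0 → [0,0,-1,1]
  r2 -= 1·r1 → [0,0,1,1]
  r3 -= 0·r1 → [0,0,-1,1]
  r3 -= -1·r2 → [0,0,0,2]

L=[[1,0,0,0],[2,1,0,0],[-1,1,1,0],[-2,0,-1,1]] U=[[-1,-2,1,2],[0,-2,0,0],[0,0,1,1],[0,0,0,2]]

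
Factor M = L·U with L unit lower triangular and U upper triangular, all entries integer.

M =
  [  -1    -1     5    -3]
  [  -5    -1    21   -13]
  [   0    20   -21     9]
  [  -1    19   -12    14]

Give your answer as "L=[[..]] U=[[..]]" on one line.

L=[[1,0,0,0],[5,1,0,0],[0,5,1,0],[1,5,-3,1]] U=[[-1,-1,5,-3],[0,4,-4,2],[0,0,-1,-1],[0,0,0,4]]

  r1 -= 5·r0 → [0,4,-4,2]
  r2 -= 0·r0 → [0,20,-21,9]
  r3 -= 1·r0 → [0,20,-17,17]
  r2 -= 5·r1 → [0,0,-1,-1]
  r3 -= 5·r1 → [0,0,3,7]
  r3 -= -3·r2 → [0,0,0,4]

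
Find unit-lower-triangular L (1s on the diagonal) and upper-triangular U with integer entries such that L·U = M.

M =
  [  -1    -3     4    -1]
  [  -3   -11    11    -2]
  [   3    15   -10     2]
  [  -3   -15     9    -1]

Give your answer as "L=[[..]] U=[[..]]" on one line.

  R1 -= 3·R0 → [0,-2,-1,1]
  R2 -= -3·R0 → [0,6,2,-1]
  R3 -= 3·R0 → [0,-6,-3,2]
  R2 -= -3·R1 → [0,0,-1,2]
  R3 -= 3·R1 → [0,0,0,-1]
  R3 -= 0·R2 → [0,0,0,-1]

L=[[1,0,0,0],[3,1,0,0],[-3,-3,1,0],[3,3,0,1]] U=[[-1,-3,4,-1],[0,-2,-1,1],[0,0,-1,2],[0,0,0,-1]]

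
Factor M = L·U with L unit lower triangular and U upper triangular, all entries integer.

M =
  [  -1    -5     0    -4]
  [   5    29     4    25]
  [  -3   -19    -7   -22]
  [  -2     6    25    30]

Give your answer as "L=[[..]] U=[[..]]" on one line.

L=[[1,0,0,0],[-5,1,0,0],[3,-1,1,0],[2,4,-3,1]] U=[[-1,-5,0,-4],[0,4,4,5],[0,0,-3,-5],[0,0,0,3]]

  r1 -= -5·r0 → [0,4,4,5]
  r2 -= 3·r0 → [0,-4,-7,-10]
  r3 -= 2·r0 → [0,16,25,38]
  r2 -= -1·r1 → [0,0,-3,-5]
  r3 -= 4·r1 → [0,0,9,18]
  r3 -= -3·r2 → [0,0,0,3]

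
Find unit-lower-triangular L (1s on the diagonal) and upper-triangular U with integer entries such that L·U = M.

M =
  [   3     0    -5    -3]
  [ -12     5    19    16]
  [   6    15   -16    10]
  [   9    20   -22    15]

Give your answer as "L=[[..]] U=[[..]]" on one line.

  row1 -= -4·row0 → [0,5,-1,4]
  row2 -= 2·row0 → [0,15,-6,16]
  row3 -= 3·row0 → [0,20,-7,24]
  row2 -= 3·row1 → [0,0,-3,4]
  row3 -= 4·row1 → [0,0,-3,8]
  row3 -= 1·row2 → [0,0,0,4]

L=[[1,0,0,0],[-4,1,0,0],[2,3,1,0],[3,4,1,1]] U=[[3,0,-5,-3],[0,5,-1,4],[0,0,-3,4],[0,0,0,4]]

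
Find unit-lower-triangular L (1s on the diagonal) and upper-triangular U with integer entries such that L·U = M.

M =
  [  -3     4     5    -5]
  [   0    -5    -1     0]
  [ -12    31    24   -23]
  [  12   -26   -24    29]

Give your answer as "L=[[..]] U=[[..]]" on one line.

L=[[1,0,0,0],[0,1,0,0],[4,-3,1,0],[-4,2,-2,1]] U=[[-3,4,5,-5],[0,-5,-1,0],[0,0,1,-3],[0,0,0,3]]

  row1 -= 0·row0 → [0,-5,-1,0]
  row2 -= 4·row0 → [0,15,4,-3]
  row3 -= -4·row0 → [0,-10,-4,9]
  row2 -= -3·row1 → [0,0,1,-3]
  row3 -= 2·row1 → [0,0,-2,9]
  row3 -= -2·row2 → [0,0,0,3]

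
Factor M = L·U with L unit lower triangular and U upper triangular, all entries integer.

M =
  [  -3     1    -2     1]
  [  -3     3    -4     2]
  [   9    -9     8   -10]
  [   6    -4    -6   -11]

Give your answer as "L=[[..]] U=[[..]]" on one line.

L=[[1,0,0,0],[1,1,0,0],[-3,-3,1,0],[-2,-1,3,1]] U=[[-3,1,-2,1],[0,2,-2,1],[0,0,-4,-4],[0,0,0,4]]

  R1 -= 1·R0 → [0,2,-2,1]
  R2 -= -3·R0 → [0,-6,2,-7]
  R3 -= -2·R0 → [0,-2,-10,-9]
  R2 -= -3·R1 → [0,0,-4,-4]
  R3 -= -1·R1 → [0,0,-12,-8]
  R3 -= 3·R2 → [0,0,0,4]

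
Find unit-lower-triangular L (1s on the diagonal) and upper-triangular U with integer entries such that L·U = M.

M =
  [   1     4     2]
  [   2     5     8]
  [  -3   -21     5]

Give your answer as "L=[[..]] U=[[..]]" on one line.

L=[[1,0,0],[2,1,0],[-3,3,1]] U=[[1,4,2],[0,-3,4],[0,0,-1]]

  row1 -= 2·row0 → [0,-3,4]
  row2 -= -3·row0 → [0,-9,11]
  row2 -= 3·row1 → [0,0,-1]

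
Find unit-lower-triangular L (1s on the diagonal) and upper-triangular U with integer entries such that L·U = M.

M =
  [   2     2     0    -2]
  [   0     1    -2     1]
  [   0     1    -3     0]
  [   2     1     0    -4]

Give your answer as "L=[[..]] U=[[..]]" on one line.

  row1 -= 0·row0 → [0,1,-2,1]
  row2 -= 0·row0 → [0,1,-3,0]
  row3 -= 1·row0 → [0,-1,0,-2]
  row2 -= 1·row1 → [0,0,-1,-1]
  row3 -= -1·row1 → [0,0,-2,-1]
  row3 -= 2·row2 → [0,0,0,1]

L=[[1,0,0,0],[0,1,0,0],[0,1,1,0],[1,-1,2,1]] U=[[2,2,0,-2],[0,1,-2,1],[0,0,-1,-1],[0,0,0,1]]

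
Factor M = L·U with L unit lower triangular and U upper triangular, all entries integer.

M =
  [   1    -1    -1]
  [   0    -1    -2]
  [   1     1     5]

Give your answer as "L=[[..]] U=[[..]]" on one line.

L=[[1,0,0],[0,1,0],[1,-2,1]] U=[[1,-1,-1],[0,-1,-2],[0,0,2]]

  R1 -= 0·R0 → [0,-1,-2]
  R2 -= 1·R0 → [0,2,6]
  R2 -= -2·R1 → [0,0,2]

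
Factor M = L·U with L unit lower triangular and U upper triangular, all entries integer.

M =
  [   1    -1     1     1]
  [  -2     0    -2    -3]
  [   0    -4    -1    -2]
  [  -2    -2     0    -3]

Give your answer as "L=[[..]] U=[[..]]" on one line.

L=[[1,0,0,0],[-2,1,0,0],[0,2,1,0],[-2,2,-2,1]] U=[[1,-1,1,1],[0,-2,0,-1],[0,0,-1,0],[0,0,0,1]]

  R1 -= -2·R0 → [0,-2,0,-1]
  R2 -= 0·R0 → [0,-4,-1,-2]
  R3 -= -2·R0 → [0,-4,2,-1]
  R2 -= 2·R1 → [0,0,-1,0]
  R3 -= 2·R1 → [0,0,2,1]
  R3 -= -2·R2 → [0,0,0,1]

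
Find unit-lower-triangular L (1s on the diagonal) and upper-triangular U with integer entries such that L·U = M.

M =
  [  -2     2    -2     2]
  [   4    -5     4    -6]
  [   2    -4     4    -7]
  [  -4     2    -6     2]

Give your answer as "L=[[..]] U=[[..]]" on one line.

  r1 -= -2·r0 → [0,-1,0,-2]
  r2 -= -1·r0 → [0,-2,2,-5]
  r3 -= 2·r0 → [0,-2,-2,-2]
  r2 -= 2·r1 → [0,0,2,-1]
  r3 -= 2·r1 → [0,0,-2,2]
  r3 -= -1·r2 → [0,0,0,1]

L=[[1,0,0,0],[-2,1,0,0],[-1,2,1,0],[2,2,-1,1]] U=[[-2,2,-2,2],[0,-1,0,-2],[0,0,2,-1],[0,0,0,1]]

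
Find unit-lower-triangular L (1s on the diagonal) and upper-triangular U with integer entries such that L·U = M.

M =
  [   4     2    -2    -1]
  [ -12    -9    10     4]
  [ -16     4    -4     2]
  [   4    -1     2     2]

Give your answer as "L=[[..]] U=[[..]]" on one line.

  r1 -= -3·r0 → [0,-3,4,1]
  r2 -= -4·r0 → [0,12,-12,-2]
  r3 -= 1·r0 → [0,-3,4,3]
  r2 -= -4·r1 → [0,0,4,2]
  r3 -= 1·r1 → [0,0,0,2]
  r3 -= 0·r2 → [0,0,0,2]

L=[[1,0,0,0],[-3,1,0,0],[-4,-4,1,0],[1,1,0,1]] U=[[4,2,-2,-1],[0,-3,4,1],[0,0,4,2],[0,0,0,2]]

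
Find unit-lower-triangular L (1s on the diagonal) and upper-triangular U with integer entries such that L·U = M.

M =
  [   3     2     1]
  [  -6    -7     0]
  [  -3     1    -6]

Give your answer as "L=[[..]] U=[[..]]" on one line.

  row1 -= -2·row0 → [0,-3,2]
  row2 -= -1·row0 → [0,3,-5]
  row2 -= -1·row1 → [0,0,-3]

L=[[1,0,0],[-2,1,0],[-1,-1,1]] U=[[3,2,1],[0,-3,2],[0,0,-3]]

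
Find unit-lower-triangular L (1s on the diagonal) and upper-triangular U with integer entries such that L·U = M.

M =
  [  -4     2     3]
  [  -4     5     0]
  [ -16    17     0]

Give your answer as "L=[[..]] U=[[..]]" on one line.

L=[[1,0,0],[1,1,0],[4,3,1]] U=[[-4,2,3],[0,3,-3],[0,0,-3]]

  R1 -= 1·R0 → [0,3,-3]
  R2 -= 4·R0 → [0,9,-12]
  R2 -= 3·R1 → [0,0,-3]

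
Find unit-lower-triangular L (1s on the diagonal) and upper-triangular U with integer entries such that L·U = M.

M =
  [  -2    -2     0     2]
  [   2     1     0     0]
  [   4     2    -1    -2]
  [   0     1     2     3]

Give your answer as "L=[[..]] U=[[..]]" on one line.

L=[[1,0,0,0],[-1,1,0,0],[-2,2,1,0],[0,-1,-2,1]] U=[[-2,-2,0,2],[0,-1,0,2],[0,0,-1,-2],[0,0,0,1]]

  r1 -= -1·r0 → [0,-1,0,2]
  r2 -= -2·r0 → [0,-2,-1,2]
  r3 -= 0·r0 → [0,1,2,3]
  r2 -= 2·r1 → [0,0,-1,-2]
  r3 -= -1·r1 → [0,0,2,5]
  r3 -= -2·r2 → [0,0,0,1]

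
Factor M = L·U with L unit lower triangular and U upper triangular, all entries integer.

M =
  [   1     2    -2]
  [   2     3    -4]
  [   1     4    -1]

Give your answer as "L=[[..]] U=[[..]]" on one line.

  row1 -= 2·row0 → [0,-1,0]
  row2 -= 1·row0 → [0,2,1]
  row2 -= -2·row1 → [0,0,1]

L=[[1,0,0],[2,1,0],[1,-2,1]] U=[[1,2,-2],[0,-1,0],[0,0,1]]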